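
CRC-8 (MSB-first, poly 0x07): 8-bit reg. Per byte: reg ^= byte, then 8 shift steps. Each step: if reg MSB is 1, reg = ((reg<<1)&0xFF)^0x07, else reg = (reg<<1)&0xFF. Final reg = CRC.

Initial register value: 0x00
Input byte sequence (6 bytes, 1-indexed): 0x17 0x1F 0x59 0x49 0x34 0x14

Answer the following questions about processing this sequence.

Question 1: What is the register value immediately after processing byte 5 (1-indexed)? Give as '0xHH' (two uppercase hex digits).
Answer: 0xDA

Derivation:
After byte 1 (0x17): reg=0x65
After byte 2 (0x1F): reg=0x61
After byte 3 (0x59): reg=0xA8
After byte 4 (0x49): reg=0xA9
After byte 5 (0x34): reg=0xDA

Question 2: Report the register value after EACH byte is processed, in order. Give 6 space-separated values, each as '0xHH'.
0x65 0x61 0xA8 0xA9 0xDA 0x64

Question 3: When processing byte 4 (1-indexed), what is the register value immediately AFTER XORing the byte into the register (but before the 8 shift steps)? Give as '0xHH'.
Answer: 0xE1

Derivation:
Register before byte 4: 0xA8
Byte 4: 0x49
0xA8 XOR 0x49 = 0xE1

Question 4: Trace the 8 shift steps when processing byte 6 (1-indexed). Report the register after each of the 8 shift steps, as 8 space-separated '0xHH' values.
After byte 1 (0x17): reg=0x65
After byte 2 (0x1F): reg=0x61
After byte 3 (0x59): reg=0xA8
After byte 4 (0x49): reg=0xA9
After byte 5 (0x34): reg=0xDA
Register before byte 6: 0xDA
After XOR with byte 0x14: 0xCE

Answer: 0x9B 0x31 0x62 0xC4 0x8F 0x19 0x32 0x64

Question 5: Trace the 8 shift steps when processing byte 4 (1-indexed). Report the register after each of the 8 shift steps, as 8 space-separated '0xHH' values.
Answer: 0xC5 0x8D 0x1D 0x3A 0x74 0xE8 0xD7 0xA9

Derivation:
After byte 1 (0x17): reg=0x65
After byte 2 (0x1F): reg=0x61
After byte 3 (0x59): reg=0xA8
Register before byte 4: 0xA8
After XOR with byte 0x49: 0xE1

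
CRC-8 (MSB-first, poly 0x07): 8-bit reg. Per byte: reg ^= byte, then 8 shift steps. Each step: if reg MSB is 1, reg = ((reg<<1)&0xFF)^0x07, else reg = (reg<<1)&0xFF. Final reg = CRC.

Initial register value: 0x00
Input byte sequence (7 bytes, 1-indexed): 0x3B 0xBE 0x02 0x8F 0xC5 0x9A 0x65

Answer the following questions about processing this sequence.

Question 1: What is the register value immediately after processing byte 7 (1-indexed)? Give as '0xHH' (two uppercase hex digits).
After byte 1 (0x3B): reg=0xA1
After byte 2 (0xBE): reg=0x5D
After byte 3 (0x02): reg=0x9A
After byte 4 (0x8F): reg=0x6B
After byte 5 (0xC5): reg=0x43
After byte 6 (0x9A): reg=0x01
After byte 7 (0x65): reg=0x3B

Answer: 0x3B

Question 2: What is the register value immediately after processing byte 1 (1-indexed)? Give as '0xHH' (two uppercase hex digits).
Answer: 0xA1

Derivation:
After byte 1 (0x3B): reg=0xA1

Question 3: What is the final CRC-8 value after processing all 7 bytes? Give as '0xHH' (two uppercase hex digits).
After byte 1 (0x3B): reg=0xA1
After byte 2 (0xBE): reg=0x5D
After byte 3 (0x02): reg=0x9A
After byte 4 (0x8F): reg=0x6B
After byte 5 (0xC5): reg=0x43
After byte 6 (0x9A): reg=0x01
After byte 7 (0x65): reg=0x3B

Answer: 0x3B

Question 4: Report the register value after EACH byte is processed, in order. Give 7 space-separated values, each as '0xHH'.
0xA1 0x5D 0x9A 0x6B 0x43 0x01 0x3B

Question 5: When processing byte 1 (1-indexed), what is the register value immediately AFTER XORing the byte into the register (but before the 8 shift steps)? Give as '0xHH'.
Answer: 0x3B

Derivation:
Register before byte 1: 0x00
Byte 1: 0x3B
0x00 XOR 0x3B = 0x3B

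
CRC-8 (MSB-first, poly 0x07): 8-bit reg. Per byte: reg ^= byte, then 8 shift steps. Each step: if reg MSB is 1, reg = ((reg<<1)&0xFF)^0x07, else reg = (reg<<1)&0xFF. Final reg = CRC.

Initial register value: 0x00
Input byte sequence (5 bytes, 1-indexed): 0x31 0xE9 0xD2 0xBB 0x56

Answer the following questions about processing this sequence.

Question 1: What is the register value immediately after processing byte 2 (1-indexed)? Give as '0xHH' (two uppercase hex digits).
After byte 1 (0x31): reg=0x97
After byte 2 (0xE9): reg=0x7D

Answer: 0x7D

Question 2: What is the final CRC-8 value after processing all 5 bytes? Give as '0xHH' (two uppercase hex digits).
Answer: 0x72

Derivation:
After byte 1 (0x31): reg=0x97
After byte 2 (0xE9): reg=0x7D
After byte 3 (0xD2): reg=0x44
After byte 4 (0xBB): reg=0xF3
After byte 5 (0x56): reg=0x72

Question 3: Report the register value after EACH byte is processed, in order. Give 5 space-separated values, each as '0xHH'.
0x97 0x7D 0x44 0xF3 0x72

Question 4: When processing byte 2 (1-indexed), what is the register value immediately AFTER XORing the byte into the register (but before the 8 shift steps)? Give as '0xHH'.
Answer: 0x7E

Derivation:
Register before byte 2: 0x97
Byte 2: 0xE9
0x97 XOR 0xE9 = 0x7E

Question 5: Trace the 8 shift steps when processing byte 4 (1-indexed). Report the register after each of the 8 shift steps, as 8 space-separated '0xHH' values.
After byte 1 (0x31): reg=0x97
After byte 2 (0xE9): reg=0x7D
After byte 3 (0xD2): reg=0x44
Register before byte 4: 0x44
After XOR with byte 0xBB: 0xFF

Answer: 0xF9 0xF5 0xED 0xDD 0xBD 0x7D 0xFA 0xF3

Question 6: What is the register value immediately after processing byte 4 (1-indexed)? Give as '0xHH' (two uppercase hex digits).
After byte 1 (0x31): reg=0x97
After byte 2 (0xE9): reg=0x7D
After byte 3 (0xD2): reg=0x44
After byte 4 (0xBB): reg=0xF3

Answer: 0xF3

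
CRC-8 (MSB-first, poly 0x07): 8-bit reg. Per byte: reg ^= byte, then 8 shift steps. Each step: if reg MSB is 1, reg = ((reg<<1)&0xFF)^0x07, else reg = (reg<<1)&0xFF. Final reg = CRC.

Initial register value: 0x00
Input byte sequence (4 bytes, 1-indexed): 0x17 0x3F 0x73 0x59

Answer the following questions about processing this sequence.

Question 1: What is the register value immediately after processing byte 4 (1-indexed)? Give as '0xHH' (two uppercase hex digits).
After byte 1 (0x17): reg=0x65
After byte 2 (0x3F): reg=0x81
After byte 3 (0x73): reg=0xD0
After byte 4 (0x59): reg=0xB6

Answer: 0xB6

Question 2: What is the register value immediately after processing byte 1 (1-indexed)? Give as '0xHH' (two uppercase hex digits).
Answer: 0x65

Derivation:
After byte 1 (0x17): reg=0x65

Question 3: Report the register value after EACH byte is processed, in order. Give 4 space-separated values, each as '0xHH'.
0x65 0x81 0xD0 0xB6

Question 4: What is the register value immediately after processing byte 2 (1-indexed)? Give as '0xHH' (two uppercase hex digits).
Answer: 0x81

Derivation:
After byte 1 (0x17): reg=0x65
After byte 2 (0x3F): reg=0x81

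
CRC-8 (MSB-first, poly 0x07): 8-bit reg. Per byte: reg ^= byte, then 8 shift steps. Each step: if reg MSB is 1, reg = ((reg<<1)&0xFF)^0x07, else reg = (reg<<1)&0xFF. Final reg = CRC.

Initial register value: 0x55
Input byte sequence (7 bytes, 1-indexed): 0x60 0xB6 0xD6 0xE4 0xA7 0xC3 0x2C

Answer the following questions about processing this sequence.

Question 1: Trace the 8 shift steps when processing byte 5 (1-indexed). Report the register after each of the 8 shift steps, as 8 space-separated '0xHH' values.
After byte 1 (0x60): reg=0x8B
After byte 2 (0xB6): reg=0xB3
After byte 3 (0xD6): reg=0x3C
After byte 4 (0xE4): reg=0x06
Register before byte 5: 0x06
After XOR with byte 0xA7: 0xA1

Answer: 0x45 0x8A 0x13 0x26 0x4C 0x98 0x37 0x6E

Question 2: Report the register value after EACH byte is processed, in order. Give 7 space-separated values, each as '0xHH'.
0x8B 0xB3 0x3C 0x06 0x6E 0x4A 0x35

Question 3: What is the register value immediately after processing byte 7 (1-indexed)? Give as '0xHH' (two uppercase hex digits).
Answer: 0x35

Derivation:
After byte 1 (0x60): reg=0x8B
After byte 2 (0xB6): reg=0xB3
After byte 3 (0xD6): reg=0x3C
After byte 4 (0xE4): reg=0x06
After byte 5 (0xA7): reg=0x6E
After byte 6 (0xC3): reg=0x4A
After byte 7 (0x2C): reg=0x35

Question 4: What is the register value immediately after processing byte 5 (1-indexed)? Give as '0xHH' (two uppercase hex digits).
Answer: 0x6E

Derivation:
After byte 1 (0x60): reg=0x8B
After byte 2 (0xB6): reg=0xB3
After byte 3 (0xD6): reg=0x3C
After byte 4 (0xE4): reg=0x06
After byte 5 (0xA7): reg=0x6E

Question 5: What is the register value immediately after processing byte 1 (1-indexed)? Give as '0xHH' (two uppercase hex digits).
After byte 1 (0x60): reg=0x8B

Answer: 0x8B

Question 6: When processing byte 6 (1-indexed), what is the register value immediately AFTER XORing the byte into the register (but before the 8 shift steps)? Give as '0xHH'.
Answer: 0xAD

Derivation:
Register before byte 6: 0x6E
Byte 6: 0xC3
0x6E XOR 0xC3 = 0xAD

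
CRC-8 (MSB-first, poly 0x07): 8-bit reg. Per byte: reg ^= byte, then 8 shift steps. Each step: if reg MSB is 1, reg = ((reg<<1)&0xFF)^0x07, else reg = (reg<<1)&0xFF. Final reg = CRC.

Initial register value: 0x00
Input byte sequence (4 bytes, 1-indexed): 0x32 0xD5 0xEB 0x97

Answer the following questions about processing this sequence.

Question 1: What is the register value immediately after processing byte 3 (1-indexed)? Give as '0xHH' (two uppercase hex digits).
After byte 1 (0x32): reg=0x9E
After byte 2 (0xD5): reg=0xF6
After byte 3 (0xEB): reg=0x53

Answer: 0x53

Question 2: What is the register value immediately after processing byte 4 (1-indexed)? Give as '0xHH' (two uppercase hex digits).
Answer: 0x52

Derivation:
After byte 1 (0x32): reg=0x9E
After byte 2 (0xD5): reg=0xF6
After byte 3 (0xEB): reg=0x53
After byte 4 (0x97): reg=0x52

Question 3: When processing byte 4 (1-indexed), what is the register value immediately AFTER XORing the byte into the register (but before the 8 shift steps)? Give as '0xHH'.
Answer: 0xC4

Derivation:
Register before byte 4: 0x53
Byte 4: 0x97
0x53 XOR 0x97 = 0xC4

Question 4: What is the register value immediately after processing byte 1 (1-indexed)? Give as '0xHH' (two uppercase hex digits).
Answer: 0x9E

Derivation:
After byte 1 (0x32): reg=0x9E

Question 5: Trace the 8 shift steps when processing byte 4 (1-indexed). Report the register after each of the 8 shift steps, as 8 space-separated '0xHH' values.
Answer: 0x8F 0x19 0x32 0x64 0xC8 0x97 0x29 0x52

Derivation:
After byte 1 (0x32): reg=0x9E
After byte 2 (0xD5): reg=0xF6
After byte 3 (0xEB): reg=0x53
Register before byte 4: 0x53
After XOR with byte 0x97: 0xC4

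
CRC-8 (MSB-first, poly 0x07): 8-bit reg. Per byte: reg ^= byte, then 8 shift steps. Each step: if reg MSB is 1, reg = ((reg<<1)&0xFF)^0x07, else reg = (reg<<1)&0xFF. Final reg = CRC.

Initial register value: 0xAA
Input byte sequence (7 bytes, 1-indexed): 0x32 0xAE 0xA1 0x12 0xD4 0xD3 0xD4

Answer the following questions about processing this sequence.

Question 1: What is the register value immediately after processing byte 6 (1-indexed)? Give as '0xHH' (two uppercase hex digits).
Answer: 0xD8

Derivation:
After byte 1 (0x32): reg=0xC1
After byte 2 (0xAE): reg=0x0A
After byte 3 (0xA1): reg=0x58
After byte 4 (0x12): reg=0xF1
After byte 5 (0xD4): reg=0xFB
After byte 6 (0xD3): reg=0xD8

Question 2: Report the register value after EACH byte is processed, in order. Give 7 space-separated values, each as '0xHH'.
0xC1 0x0A 0x58 0xF1 0xFB 0xD8 0x24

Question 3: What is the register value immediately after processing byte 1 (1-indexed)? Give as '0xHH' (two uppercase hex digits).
Answer: 0xC1

Derivation:
After byte 1 (0x32): reg=0xC1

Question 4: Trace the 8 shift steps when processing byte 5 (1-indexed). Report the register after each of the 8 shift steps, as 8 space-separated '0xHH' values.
Answer: 0x4A 0x94 0x2F 0x5E 0xBC 0x7F 0xFE 0xFB

Derivation:
After byte 1 (0x32): reg=0xC1
After byte 2 (0xAE): reg=0x0A
After byte 3 (0xA1): reg=0x58
After byte 4 (0x12): reg=0xF1
Register before byte 5: 0xF1
After XOR with byte 0xD4: 0x25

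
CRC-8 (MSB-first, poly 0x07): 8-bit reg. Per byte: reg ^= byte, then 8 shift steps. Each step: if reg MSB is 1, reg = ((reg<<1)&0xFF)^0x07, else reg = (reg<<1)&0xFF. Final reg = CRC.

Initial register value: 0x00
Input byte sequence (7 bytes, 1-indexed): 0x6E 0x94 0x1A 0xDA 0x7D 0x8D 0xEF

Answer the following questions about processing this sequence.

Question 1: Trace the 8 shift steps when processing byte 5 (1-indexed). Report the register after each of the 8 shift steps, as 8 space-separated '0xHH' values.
Answer: 0x66 0xCC 0x9F 0x39 0x72 0xE4 0xCF 0x99

Derivation:
After byte 1 (0x6E): reg=0x0D
After byte 2 (0x94): reg=0xC6
After byte 3 (0x1A): reg=0x1A
After byte 4 (0xDA): reg=0x4E
Register before byte 5: 0x4E
After XOR with byte 0x7D: 0x33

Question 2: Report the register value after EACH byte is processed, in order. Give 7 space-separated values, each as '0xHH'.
0x0D 0xC6 0x1A 0x4E 0x99 0x6C 0x80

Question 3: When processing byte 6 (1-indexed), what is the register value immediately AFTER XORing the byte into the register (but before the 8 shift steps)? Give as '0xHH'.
Answer: 0x14

Derivation:
Register before byte 6: 0x99
Byte 6: 0x8D
0x99 XOR 0x8D = 0x14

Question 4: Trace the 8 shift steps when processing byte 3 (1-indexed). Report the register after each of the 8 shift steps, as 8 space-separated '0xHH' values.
After byte 1 (0x6E): reg=0x0D
After byte 2 (0x94): reg=0xC6
Register before byte 3: 0xC6
After XOR with byte 0x1A: 0xDC

Answer: 0xBF 0x79 0xF2 0xE3 0xC1 0x85 0x0D 0x1A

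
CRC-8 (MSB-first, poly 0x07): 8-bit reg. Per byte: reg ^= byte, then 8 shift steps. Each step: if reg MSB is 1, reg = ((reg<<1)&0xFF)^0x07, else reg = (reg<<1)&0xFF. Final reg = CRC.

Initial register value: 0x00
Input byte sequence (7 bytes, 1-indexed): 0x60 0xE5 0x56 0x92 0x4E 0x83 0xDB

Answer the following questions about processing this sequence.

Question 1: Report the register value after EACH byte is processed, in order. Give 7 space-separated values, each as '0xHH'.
0x27 0x40 0x62 0xDE 0xF9 0x61 0x2F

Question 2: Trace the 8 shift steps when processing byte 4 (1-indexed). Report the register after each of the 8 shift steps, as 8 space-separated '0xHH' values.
Answer: 0xE7 0xC9 0x95 0x2D 0x5A 0xB4 0x6F 0xDE

Derivation:
After byte 1 (0x60): reg=0x27
After byte 2 (0xE5): reg=0x40
After byte 3 (0x56): reg=0x62
Register before byte 4: 0x62
After XOR with byte 0x92: 0xF0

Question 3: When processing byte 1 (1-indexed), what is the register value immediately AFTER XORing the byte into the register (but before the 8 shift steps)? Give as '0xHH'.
Answer: 0x60

Derivation:
Register before byte 1: 0x00
Byte 1: 0x60
0x00 XOR 0x60 = 0x60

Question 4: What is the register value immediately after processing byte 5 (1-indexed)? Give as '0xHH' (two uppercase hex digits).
Answer: 0xF9

Derivation:
After byte 1 (0x60): reg=0x27
After byte 2 (0xE5): reg=0x40
After byte 3 (0x56): reg=0x62
After byte 4 (0x92): reg=0xDE
After byte 5 (0x4E): reg=0xF9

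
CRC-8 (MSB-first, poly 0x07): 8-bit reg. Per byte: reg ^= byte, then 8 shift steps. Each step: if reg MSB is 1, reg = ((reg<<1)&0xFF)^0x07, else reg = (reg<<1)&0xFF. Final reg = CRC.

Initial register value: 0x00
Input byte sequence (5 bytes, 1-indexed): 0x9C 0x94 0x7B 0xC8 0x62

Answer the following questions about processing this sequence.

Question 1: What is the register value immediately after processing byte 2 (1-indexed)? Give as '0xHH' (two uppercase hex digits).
After byte 1 (0x9C): reg=0xDD
After byte 2 (0x94): reg=0xF8

Answer: 0xF8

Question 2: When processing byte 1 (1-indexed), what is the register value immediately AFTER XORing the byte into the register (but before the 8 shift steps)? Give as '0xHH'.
Register before byte 1: 0x00
Byte 1: 0x9C
0x00 XOR 0x9C = 0x9C

Answer: 0x9C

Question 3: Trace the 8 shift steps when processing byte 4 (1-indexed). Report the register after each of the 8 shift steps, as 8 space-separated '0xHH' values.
Answer: 0x90 0x27 0x4E 0x9C 0x3F 0x7E 0xFC 0xFF

Derivation:
After byte 1 (0x9C): reg=0xDD
After byte 2 (0x94): reg=0xF8
After byte 3 (0x7B): reg=0x80
Register before byte 4: 0x80
After XOR with byte 0xC8: 0x48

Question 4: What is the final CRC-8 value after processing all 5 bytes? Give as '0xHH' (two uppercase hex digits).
After byte 1 (0x9C): reg=0xDD
After byte 2 (0x94): reg=0xF8
After byte 3 (0x7B): reg=0x80
After byte 4 (0xC8): reg=0xFF
After byte 5 (0x62): reg=0xDA

Answer: 0xDA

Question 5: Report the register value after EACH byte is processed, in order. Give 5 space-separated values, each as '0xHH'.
0xDD 0xF8 0x80 0xFF 0xDA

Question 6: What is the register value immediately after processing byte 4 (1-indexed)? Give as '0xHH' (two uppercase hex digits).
Answer: 0xFF

Derivation:
After byte 1 (0x9C): reg=0xDD
After byte 2 (0x94): reg=0xF8
After byte 3 (0x7B): reg=0x80
After byte 4 (0xC8): reg=0xFF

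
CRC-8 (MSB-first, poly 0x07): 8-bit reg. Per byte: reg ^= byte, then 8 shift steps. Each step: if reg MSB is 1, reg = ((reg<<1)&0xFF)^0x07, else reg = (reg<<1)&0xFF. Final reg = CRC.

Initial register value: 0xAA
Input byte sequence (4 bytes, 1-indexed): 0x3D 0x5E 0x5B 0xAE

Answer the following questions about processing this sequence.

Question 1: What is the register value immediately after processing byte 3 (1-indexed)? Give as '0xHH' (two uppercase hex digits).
After byte 1 (0x3D): reg=0xEC
After byte 2 (0x5E): reg=0x17
After byte 3 (0x5B): reg=0xE3

Answer: 0xE3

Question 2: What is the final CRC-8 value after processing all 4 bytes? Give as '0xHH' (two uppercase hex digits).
Answer: 0xE4

Derivation:
After byte 1 (0x3D): reg=0xEC
After byte 2 (0x5E): reg=0x17
After byte 3 (0x5B): reg=0xE3
After byte 4 (0xAE): reg=0xE4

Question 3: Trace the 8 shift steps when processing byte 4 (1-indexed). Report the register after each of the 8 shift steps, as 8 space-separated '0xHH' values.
After byte 1 (0x3D): reg=0xEC
After byte 2 (0x5E): reg=0x17
After byte 3 (0x5B): reg=0xE3
Register before byte 4: 0xE3
After XOR with byte 0xAE: 0x4D

Answer: 0x9A 0x33 0x66 0xCC 0x9F 0x39 0x72 0xE4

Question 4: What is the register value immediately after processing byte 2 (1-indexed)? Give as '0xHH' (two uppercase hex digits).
After byte 1 (0x3D): reg=0xEC
After byte 2 (0x5E): reg=0x17

Answer: 0x17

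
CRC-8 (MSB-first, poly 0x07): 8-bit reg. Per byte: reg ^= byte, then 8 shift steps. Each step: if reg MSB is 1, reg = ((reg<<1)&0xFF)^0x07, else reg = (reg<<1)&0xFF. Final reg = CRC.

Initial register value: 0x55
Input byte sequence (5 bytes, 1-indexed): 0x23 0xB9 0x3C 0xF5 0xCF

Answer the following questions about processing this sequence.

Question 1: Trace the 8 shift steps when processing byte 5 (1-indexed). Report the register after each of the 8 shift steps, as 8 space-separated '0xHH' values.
After byte 1 (0x23): reg=0x45
After byte 2 (0xB9): reg=0xFA
After byte 3 (0x3C): reg=0x5C
After byte 4 (0xF5): reg=0x56
Register before byte 5: 0x56
After XOR with byte 0xCF: 0x99

Answer: 0x35 0x6A 0xD4 0xAF 0x59 0xB2 0x63 0xC6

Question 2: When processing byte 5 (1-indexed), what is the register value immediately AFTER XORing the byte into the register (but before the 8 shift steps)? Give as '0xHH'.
Answer: 0x99

Derivation:
Register before byte 5: 0x56
Byte 5: 0xCF
0x56 XOR 0xCF = 0x99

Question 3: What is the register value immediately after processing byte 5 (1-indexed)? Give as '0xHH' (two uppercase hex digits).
After byte 1 (0x23): reg=0x45
After byte 2 (0xB9): reg=0xFA
After byte 3 (0x3C): reg=0x5C
After byte 4 (0xF5): reg=0x56
After byte 5 (0xCF): reg=0xC6

Answer: 0xC6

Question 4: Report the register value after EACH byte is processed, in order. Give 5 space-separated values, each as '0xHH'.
0x45 0xFA 0x5C 0x56 0xC6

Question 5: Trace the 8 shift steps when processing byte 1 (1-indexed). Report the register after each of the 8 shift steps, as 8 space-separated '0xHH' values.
Register before byte 1: 0x55
After XOR with byte 0x23: 0x76

Answer: 0xEC 0xDF 0xB9 0x75 0xEA 0xD3 0xA1 0x45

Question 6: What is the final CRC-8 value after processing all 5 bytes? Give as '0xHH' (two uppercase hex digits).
Answer: 0xC6

Derivation:
After byte 1 (0x23): reg=0x45
After byte 2 (0xB9): reg=0xFA
After byte 3 (0x3C): reg=0x5C
After byte 4 (0xF5): reg=0x56
After byte 5 (0xCF): reg=0xC6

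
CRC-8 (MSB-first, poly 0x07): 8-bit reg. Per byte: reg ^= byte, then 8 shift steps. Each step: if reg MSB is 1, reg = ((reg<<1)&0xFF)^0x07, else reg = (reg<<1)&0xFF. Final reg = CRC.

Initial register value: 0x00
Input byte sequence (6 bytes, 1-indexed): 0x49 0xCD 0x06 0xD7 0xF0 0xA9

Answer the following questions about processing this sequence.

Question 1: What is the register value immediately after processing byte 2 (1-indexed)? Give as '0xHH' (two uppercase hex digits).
Answer: 0x8B

Derivation:
After byte 1 (0x49): reg=0xF8
After byte 2 (0xCD): reg=0x8B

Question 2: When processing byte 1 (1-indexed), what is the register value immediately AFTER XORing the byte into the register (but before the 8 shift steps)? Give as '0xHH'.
Register before byte 1: 0x00
Byte 1: 0x49
0x00 XOR 0x49 = 0x49

Answer: 0x49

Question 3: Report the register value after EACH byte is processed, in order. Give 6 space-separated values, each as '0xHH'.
0xF8 0x8B 0xAA 0x74 0x95 0xB4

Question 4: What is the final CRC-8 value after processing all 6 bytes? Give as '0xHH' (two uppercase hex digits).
After byte 1 (0x49): reg=0xF8
After byte 2 (0xCD): reg=0x8B
After byte 3 (0x06): reg=0xAA
After byte 4 (0xD7): reg=0x74
After byte 5 (0xF0): reg=0x95
After byte 6 (0xA9): reg=0xB4

Answer: 0xB4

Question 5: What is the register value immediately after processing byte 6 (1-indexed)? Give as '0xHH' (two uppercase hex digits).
Answer: 0xB4

Derivation:
After byte 1 (0x49): reg=0xF8
After byte 2 (0xCD): reg=0x8B
After byte 3 (0x06): reg=0xAA
After byte 4 (0xD7): reg=0x74
After byte 5 (0xF0): reg=0x95
After byte 6 (0xA9): reg=0xB4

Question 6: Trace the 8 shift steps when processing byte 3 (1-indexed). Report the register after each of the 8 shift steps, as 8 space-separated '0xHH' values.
Answer: 0x1D 0x3A 0x74 0xE8 0xD7 0xA9 0x55 0xAA

Derivation:
After byte 1 (0x49): reg=0xF8
After byte 2 (0xCD): reg=0x8B
Register before byte 3: 0x8B
After XOR with byte 0x06: 0x8D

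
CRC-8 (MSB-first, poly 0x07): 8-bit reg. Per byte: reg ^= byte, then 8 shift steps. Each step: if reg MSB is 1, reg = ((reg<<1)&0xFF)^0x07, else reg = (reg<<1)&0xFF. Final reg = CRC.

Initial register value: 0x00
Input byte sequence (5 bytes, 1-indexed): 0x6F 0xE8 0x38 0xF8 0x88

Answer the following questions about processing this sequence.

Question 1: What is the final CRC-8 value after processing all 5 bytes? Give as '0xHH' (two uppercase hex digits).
After byte 1 (0x6F): reg=0x0A
After byte 2 (0xE8): reg=0xA0
After byte 3 (0x38): reg=0xC1
After byte 4 (0xF8): reg=0xAF
After byte 5 (0x88): reg=0xF5

Answer: 0xF5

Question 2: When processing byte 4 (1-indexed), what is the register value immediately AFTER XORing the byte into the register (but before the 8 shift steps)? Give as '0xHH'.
Register before byte 4: 0xC1
Byte 4: 0xF8
0xC1 XOR 0xF8 = 0x39

Answer: 0x39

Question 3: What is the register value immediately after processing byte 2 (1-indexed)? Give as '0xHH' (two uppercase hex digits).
After byte 1 (0x6F): reg=0x0A
After byte 2 (0xE8): reg=0xA0

Answer: 0xA0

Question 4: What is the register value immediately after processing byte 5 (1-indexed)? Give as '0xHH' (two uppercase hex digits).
After byte 1 (0x6F): reg=0x0A
After byte 2 (0xE8): reg=0xA0
After byte 3 (0x38): reg=0xC1
After byte 4 (0xF8): reg=0xAF
After byte 5 (0x88): reg=0xF5

Answer: 0xF5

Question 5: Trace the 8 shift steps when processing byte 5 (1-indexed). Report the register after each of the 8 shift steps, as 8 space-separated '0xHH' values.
After byte 1 (0x6F): reg=0x0A
After byte 2 (0xE8): reg=0xA0
After byte 3 (0x38): reg=0xC1
After byte 4 (0xF8): reg=0xAF
Register before byte 5: 0xAF
After XOR with byte 0x88: 0x27

Answer: 0x4E 0x9C 0x3F 0x7E 0xFC 0xFF 0xF9 0xF5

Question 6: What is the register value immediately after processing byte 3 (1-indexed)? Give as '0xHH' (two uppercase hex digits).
After byte 1 (0x6F): reg=0x0A
After byte 2 (0xE8): reg=0xA0
After byte 3 (0x38): reg=0xC1

Answer: 0xC1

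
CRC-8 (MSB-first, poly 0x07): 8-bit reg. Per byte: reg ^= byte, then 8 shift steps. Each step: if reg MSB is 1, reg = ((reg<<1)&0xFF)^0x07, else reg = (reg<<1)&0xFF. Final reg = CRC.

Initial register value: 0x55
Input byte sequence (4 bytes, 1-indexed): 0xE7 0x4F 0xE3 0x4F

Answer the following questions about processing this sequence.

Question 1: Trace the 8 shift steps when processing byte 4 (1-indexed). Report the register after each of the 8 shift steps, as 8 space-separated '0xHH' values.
Answer: 0x98 0x37 0x6E 0xDC 0xBF 0x79 0xF2 0xE3

Derivation:
After byte 1 (0xE7): reg=0x17
After byte 2 (0x4F): reg=0x8F
After byte 3 (0xE3): reg=0x03
Register before byte 4: 0x03
After XOR with byte 0x4F: 0x4C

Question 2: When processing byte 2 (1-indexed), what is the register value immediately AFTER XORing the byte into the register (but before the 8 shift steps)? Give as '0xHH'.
Register before byte 2: 0x17
Byte 2: 0x4F
0x17 XOR 0x4F = 0x58

Answer: 0x58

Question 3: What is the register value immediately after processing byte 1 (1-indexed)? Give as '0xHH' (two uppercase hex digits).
After byte 1 (0xE7): reg=0x17

Answer: 0x17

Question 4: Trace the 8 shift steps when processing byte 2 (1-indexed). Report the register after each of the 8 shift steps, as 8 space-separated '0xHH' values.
Answer: 0xB0 0x67 0xCE 0x9B 0x31 0x62 0xC4 0x8F

Derivation:
After byte 1 (0xE7): reg=0x17
Register before byte 2: 0x17
After XOR with byte 0x4F: 0x58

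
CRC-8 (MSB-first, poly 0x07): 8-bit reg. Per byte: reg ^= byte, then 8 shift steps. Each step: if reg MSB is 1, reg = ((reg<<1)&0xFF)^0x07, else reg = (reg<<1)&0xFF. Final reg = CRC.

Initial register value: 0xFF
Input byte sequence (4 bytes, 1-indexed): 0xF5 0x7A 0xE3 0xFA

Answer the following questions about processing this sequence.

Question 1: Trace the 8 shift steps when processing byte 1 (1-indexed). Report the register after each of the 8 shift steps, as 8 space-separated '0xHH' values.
Answer: 0x14 0x28 0x50 0xA0 0x47 0x8E 0x1B 0x36

Derivation:
Register before byte 1: 0xFF
After XOR with byte 0xF5: 0x0A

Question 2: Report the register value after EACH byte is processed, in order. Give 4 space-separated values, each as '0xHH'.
0x36 0xE3 0x00 0xE8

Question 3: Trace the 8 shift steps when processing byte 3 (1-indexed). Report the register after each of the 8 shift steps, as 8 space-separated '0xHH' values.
After byte 1 (0xF5): reg=0x36
After byte 2 (0x7A): reg=0xE3
Register before byte 3: 0xE3
After XOR with byte 0xE3: 0x00

Answer: 0x00 0x00 0x00 0x00 0x00 0x00 0x00 0x00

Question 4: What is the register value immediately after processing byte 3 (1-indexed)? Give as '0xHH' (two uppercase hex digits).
After byte 1 (0xF5): reg=0x36
After byte 2 (0x7A): reg=0xE3
After byte 3 (0xE3): reg=0x00

Answer: 0x00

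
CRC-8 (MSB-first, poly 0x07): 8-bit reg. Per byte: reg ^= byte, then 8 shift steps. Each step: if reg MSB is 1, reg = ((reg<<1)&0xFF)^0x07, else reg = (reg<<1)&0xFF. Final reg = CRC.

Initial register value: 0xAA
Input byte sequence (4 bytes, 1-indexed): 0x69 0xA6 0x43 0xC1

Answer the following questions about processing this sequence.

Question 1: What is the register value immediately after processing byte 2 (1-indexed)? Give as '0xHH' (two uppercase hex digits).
Answer: 0xA9

Derivation:
After byte 1 (0x69): reg=0x47
After byte 2 (0xA6): reg=0xA9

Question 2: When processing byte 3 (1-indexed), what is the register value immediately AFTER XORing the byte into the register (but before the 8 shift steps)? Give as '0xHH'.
Register before byte 3: 0xA9
Byte 3: 0x43
0xA9 XOR 0x43 = 0xEA

Answer: 0xEA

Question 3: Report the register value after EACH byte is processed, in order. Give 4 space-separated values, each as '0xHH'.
0x47 0xA9 0x98 0x88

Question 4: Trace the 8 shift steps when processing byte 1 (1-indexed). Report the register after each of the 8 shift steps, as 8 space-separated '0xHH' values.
Register before byte 1: 0xAA
After XOR with byte 0x69: 0xC3

Answer: 0x81 0x05 0x0A 0x14 0x28 0x50 0xA0 0x47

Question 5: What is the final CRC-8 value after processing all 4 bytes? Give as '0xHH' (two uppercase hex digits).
After byte 1 (0x69): reg=0x47
After byte 2 (0xA6): reg=0xA9
After byte 3 (0x43): reg=0x98
After byte 4 (0xC1): reg=0x88

Answer: 0x88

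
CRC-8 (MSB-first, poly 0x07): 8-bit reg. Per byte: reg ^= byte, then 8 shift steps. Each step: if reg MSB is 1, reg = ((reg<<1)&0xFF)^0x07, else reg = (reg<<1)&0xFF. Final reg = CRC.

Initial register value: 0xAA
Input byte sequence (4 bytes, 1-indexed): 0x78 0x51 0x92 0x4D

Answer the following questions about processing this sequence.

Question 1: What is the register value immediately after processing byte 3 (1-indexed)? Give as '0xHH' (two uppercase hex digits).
Answer: 0x17

Derivation:
After byte 1 (0x78): reg=0x30
After byte 2 (0x51): reg=0x20
After byte 3 (0x92): reg=0x17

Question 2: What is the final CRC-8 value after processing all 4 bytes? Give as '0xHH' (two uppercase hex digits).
After byte 1 (0x78): reg=0x30
After byte 2 (0x51): reg=0x20
After byte 3 (0x92): reg=0x17
After byte 4 (0x4D): reg=0x81

Answer: 0x81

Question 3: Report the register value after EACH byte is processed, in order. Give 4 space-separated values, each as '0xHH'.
0x30 0x20 0x17 0x81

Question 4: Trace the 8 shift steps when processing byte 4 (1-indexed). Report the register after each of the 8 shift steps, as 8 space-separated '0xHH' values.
Answer: 0xB4 0x6F 0xDE 0xBB 0x71 0xE2 0xC3 0x81

Derivation:
After byte 1 (0x78): reg=0x30
After byte 2 (0x51): reg=0x20
After byte 3 (0x92): reg=0x17
Register before byte 4: 0x17
After XOR with byte 0x4D: 0x5A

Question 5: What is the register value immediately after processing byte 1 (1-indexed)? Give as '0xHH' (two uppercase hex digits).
After byte 1 (0x78): reg=0x30

Answer: 0x30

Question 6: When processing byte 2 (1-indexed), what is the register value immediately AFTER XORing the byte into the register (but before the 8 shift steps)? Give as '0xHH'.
Answer: 0x61

Derivation:
Register before byte 2: 0x30
Byte 2: 0x51
0x30 XOR 0x51 = 0x61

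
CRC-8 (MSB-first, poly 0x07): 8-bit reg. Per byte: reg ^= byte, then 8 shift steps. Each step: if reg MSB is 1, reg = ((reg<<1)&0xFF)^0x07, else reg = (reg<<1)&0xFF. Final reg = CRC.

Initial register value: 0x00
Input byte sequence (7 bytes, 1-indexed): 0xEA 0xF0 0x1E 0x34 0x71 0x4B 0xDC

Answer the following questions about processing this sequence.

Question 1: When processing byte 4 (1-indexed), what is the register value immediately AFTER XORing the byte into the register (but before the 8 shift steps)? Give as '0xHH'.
Answer: 0x33

Derivation:
Register before byte 4: 0x07
Byte 4: 0x34
0x07 XOR 0x34 = 0x33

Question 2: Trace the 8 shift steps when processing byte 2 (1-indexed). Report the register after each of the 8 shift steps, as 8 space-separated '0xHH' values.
Answer: 0xD0 0xA7 0x49 0x92 0x23 0x46 0x8C 0x1F

Derivation:
After byte 1 (0xEA): reg=0x98
Register before byte 2: 0x98
After XOR with byte 0xF0: 0x68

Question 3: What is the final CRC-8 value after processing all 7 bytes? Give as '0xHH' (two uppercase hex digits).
After byte 1 (0xEA): reg=0x98
After byte 2 (0xF0): reg=0x1F
After byte 3 (0x1E): reg=0x07
After byte 4 (0x34): reg=0x99
After byte 5 (0x71): reg=0x96
After byte 6 (0x4B): reg=0x1D
After byte 7 (0xDC): reg=0x49

Answer: 0x49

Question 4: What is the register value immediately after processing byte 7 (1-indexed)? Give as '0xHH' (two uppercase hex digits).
After byte 1 (0xEA): reg=0x98
After byte 2 (0xF0): reg=0x1F
After byte 3 (0x1E): reg=0x07
After byte 4 (0x34): reg=0x99
After byte 5 (0x71): reg=0x96
After byte 6 (0x4B): reg=0x1D
After byte 7 (0xDC): reg=0x49

Answer: 0x49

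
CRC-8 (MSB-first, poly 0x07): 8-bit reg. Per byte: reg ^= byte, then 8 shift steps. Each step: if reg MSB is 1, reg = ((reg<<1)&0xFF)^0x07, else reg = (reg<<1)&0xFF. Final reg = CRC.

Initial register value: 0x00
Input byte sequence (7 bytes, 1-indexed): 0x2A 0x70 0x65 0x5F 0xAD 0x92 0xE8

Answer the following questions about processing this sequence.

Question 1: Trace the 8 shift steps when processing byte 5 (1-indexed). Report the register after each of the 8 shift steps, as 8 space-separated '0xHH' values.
Answer: 0x6B 0xD6 0xAB 0x51 0xA2 0x43 0x86 0x0B

Derivation:
After byte 1 (0x2A): reg=0xD6
After byte 2 (0x70): reg=0x7B
After byte 3 (0x65): reg=0x5A
After byte 4 (0x5F): reg=0x1B
Register before byte 5: 0x1B
After XOR with byte 0xAD: 0xB6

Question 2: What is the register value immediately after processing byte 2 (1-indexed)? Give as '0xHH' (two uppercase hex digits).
Answer: 0x7B

Derivation:
After byte 1 (0x2A): reg=0xD6
After byte 2 (0x70): reg=0x7B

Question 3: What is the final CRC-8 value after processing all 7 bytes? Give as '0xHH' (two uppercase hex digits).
After byte 1 (0x2A): reg=0xD6
After byte 2 (0x70): reg=0x7B
After byte 3 (0x65): reg=0x5A
After byte 4 (0x5F): reg=0x1B
After byte 5 (0xAD): reg=0x0B
After byte 6 (0x92): reg=0xC6
After byte 7 (0xE8): reg=0xCA

Answer: 0xCA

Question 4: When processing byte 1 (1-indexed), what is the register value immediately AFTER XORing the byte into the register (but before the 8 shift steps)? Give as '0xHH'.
Register before byte 1: 0x00
Byte 1: 0x2A
0x00 XOR 0x2A = 0x2A

Answer: 0x2A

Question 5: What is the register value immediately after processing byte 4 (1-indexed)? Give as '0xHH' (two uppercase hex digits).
Answer: 0x1B

Derivation:
After byte 1 (0x2A): reg=0xD6
After byte 2 (0x70): reg=0x7B
After byte 3 (0x65): reg=0x5A
After byte 4 (0x5F): reg=0x1B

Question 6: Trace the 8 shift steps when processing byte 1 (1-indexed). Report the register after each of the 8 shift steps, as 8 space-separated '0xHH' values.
Register before byte 1: 0x00
After XOR with byte 0x2A: 0x2A

Answer: 0x54 0xA8 0x57 0xAE 0x5B 0xB6 0x6B 0xD6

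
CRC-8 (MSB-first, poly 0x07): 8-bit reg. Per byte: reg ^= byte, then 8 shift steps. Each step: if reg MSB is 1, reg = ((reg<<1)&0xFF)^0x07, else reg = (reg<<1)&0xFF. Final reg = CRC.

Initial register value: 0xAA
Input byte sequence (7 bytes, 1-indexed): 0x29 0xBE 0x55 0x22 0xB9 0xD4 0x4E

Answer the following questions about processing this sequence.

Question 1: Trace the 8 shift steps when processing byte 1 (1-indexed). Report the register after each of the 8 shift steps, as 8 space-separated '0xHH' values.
Answer: 0x01 0x02 0x04 0x08 0x10 0x20 0x40 0x80

Derivation:
Register before byte 1: 0xAA
After XOR with byte 0x29: 0x83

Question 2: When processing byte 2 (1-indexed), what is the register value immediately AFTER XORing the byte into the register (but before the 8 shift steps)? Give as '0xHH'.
Answer: 0x3E

Derivation:
Register before byte 2: 0x80
Byte 2: 0xBE
0x80 XOR 0xBE = 0x3E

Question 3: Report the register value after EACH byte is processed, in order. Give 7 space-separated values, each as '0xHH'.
0x80 0xBA 0x83 0x6E 0x2B 0xF3 0x3A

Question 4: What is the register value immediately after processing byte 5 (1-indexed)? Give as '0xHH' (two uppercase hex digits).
After byte 1 (0x29): reg=0x80
After byte 2 (0xBE): reg=0xBA
After byte 3 (0x55): reg=0x83
After byte 4 (0x22): reg=0x6E
After byte 5 (0xB9): reg=0x2B

Answer: 0x2B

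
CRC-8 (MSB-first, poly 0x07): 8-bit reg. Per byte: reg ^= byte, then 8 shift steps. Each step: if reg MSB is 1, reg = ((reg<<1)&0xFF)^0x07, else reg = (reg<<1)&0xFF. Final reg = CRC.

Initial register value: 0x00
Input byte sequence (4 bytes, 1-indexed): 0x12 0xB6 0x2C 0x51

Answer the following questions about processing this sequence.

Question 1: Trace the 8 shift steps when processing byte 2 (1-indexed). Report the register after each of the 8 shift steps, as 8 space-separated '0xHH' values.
Answer: 0x97 0x29 0x52 0xA4 0x4F 0x9E 0x3B 0x76

Derivation:
After byte 1 (0x12): reg=0x7E
Register before byte 2: 0x7E
After XOR with byte 0xB6: 0xC8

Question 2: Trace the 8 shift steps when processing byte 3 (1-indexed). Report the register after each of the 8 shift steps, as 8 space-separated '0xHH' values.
After byte 1 (0x12): reg=0x7E
After byte 2 (0xB6): reg=0x76
Register before byte 3: 0x76
After XOR with byte 0x2C: 0x5A

Answer: 0xB4 0x6F 0xDE 0xBB 0x71 0xE2 0xC3 0x81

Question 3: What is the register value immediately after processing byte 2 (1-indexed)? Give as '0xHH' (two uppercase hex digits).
Answer: 0x76

Derivation:
After byte 1 (0x12): reg=0x7E
After byte 2 (0xB6): reg=0x76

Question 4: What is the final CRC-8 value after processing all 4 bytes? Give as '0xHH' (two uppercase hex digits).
After byte 1 (0x12): reg=0x7E
After byte 2 (0xB6): reg=0x76
After byte 3 (0x2C): reg=0x81
After byte 4 (0x51): reg=0x3E

Answer: 0x3E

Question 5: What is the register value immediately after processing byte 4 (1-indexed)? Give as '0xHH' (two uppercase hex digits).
Answer: 0x3E

Derivation:
After byte 1 (0x12): reg=0x7E
After byte 2 (0xB6): reg=0x76
After byte 3 (0x2C): reg=0x81
After byte 4 (0x51): reg=0x3E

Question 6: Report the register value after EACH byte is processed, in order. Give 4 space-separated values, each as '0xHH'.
0x7E 0x76 0x81 0x3E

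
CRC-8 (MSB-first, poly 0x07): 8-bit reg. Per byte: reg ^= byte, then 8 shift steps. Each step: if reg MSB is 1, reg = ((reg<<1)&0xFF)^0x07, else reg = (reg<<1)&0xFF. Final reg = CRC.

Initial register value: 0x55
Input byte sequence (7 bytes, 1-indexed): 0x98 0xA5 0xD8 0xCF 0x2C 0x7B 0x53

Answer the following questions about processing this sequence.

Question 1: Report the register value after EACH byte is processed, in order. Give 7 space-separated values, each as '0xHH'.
0x6D 0x76 0x43 0xAD 0x8E 0xC5 0xEB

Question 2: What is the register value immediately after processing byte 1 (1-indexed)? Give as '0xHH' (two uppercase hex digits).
Answer: 0x6D

Derivation:
After byte 1 (0x98): reg=0x6D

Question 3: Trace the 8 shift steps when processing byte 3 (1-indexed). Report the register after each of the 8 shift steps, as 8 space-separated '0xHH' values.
Answer: 0x5B 0xB6 0x6B 0xD6 0xAB 0x51 0xA2 0x43

Derivation:
After byte 1 (0x98): reg=0x6D
After byte 2 (0xA5): reg=0x76
Register before byte 3: 0x76
After XOR with byte 0xD8: 0xAE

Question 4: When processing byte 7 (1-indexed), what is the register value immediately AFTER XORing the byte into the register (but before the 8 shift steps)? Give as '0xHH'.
Register before byte 7: 0xC5
Byte 7: 0x53
0xC5 XOR 0x53 = 0x96

Answer: 0x96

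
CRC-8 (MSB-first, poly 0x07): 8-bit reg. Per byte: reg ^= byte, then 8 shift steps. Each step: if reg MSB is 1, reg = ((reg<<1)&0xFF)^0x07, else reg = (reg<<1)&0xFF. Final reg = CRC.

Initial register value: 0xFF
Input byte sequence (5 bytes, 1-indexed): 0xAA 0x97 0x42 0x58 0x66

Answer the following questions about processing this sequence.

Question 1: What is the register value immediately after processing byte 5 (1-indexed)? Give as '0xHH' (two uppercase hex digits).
Answer: 0xE2

Derivation:
After byte 1 (0xAA): reg=0xAC
After byte 2 (0x97): reg=0xA1
After byte 3 (0x42): reg=0xA7
After byte 4 (0x58): reg=0xF3
After byte 5 (0x66): reg=0xE2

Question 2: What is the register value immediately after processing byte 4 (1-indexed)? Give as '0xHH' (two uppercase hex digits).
After byte 1 (0xAA): reg=0xAC
After byte 2 (0x97): reg=0xA1
After byte 3 (0x42): reg=0xA7
After byte 4 (0x58): reg=0xF3

Answer: 0xF3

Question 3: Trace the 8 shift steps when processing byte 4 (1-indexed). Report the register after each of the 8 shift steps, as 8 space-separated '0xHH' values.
After byte 1 (0xAA): reg=0xAC
After byte 2 (0x97): reg=0xA1
After byte 3 (0x42): reg=0xA7
Register before byte 4: 0xA7
After XOR with byte 0x58: 0xFF

Answer: 0xF9 0xF5 0xED 0xDD 0xBD 0x7D 0xFA 0xF3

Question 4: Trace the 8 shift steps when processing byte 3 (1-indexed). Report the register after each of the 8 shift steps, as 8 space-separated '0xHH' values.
Answer: 0xC1 0x85 0x0D 0x1A 0x34 0x68 0xD0 0xA7

Derivation:
After byte 1 (0xAA): reg=0xAC
After byte 2 (0x97): reg=0xA1
Register before byte 3: 0xA1
After XOR with byte 0x42: 0xE3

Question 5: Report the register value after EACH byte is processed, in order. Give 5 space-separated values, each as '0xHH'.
0xAC 0xA1 0xA7 0xF3 0xE2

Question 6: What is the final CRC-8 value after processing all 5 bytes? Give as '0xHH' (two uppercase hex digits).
After byte 1 (0xAA): reg=0xAC
After byte 2 (0x97): reg=0xA1
After byte 3 (0x42): reg=0xA7
After byte 4 (0x58): reg=0xF3
After byte 5 (0x66): reg=0xE2

Answer: 0xE2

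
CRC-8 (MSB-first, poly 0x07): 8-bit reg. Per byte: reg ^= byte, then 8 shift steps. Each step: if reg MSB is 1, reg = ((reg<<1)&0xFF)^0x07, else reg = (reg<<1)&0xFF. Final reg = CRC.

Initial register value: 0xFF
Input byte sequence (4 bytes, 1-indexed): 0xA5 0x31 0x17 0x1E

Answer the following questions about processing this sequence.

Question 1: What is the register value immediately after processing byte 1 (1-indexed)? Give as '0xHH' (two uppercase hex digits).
Answer: 0x81

Derivation:
After byte 1 (0xA5): reg=0x81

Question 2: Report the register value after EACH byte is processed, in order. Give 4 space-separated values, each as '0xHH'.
0x81 0x19 0x2A 0x8C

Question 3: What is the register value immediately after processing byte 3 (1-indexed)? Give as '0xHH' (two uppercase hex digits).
After byte 1 (0xA5): reg=0x81
After byte 2 (0x31): reg=0x19
After byte 3 (0x17): reg=0x2A

Answer: 0x2A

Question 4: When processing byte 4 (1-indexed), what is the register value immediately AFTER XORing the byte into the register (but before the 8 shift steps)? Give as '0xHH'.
Answer: 0x34

Derivation:
Register before byte 4: 0x2A
Byte 4: 0x1E
0x2A XOR 0x1E = 0x34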